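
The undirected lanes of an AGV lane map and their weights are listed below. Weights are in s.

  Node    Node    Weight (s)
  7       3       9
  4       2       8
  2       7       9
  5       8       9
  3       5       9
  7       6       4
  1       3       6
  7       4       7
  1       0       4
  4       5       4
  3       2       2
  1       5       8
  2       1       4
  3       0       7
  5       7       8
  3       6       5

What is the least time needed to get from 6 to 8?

Running Dijkstra from 6:
6: 0
7: 4  (via 6)
3: 5  (via 6)
2: 7  (via 3)
1: 11  (via 3)
4: 11  (via 7)
0: 12  (via 3)
5: 12  (via 7)
8: 21  (via 5)
Shortest route: 6–7–5–8 = 21 s.

21 s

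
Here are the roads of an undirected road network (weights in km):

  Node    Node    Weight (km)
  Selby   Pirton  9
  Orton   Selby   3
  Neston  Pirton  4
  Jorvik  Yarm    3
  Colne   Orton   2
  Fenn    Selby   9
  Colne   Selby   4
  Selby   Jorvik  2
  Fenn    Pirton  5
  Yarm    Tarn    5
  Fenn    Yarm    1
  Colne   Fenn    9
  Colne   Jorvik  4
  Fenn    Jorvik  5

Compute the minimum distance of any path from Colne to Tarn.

Settle nodes by increasing distance from Colne:
Colne: 0
Orton: 2  (via Colne)
Jorvik: 4  (via Colne)
Selby: 4  (via Colne)
Yarm: 7  (via Jorvik)
Fenn: 8  (via Yarm)
Tarn: 12  (via Yarm)
Shortest route: Colne → Jorvik → Yarm → Tarn = 12 km.

12 km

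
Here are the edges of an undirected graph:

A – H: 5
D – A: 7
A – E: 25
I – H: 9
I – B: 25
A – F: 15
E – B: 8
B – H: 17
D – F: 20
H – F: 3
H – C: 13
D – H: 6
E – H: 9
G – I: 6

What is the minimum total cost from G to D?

Settle nodes by increasing distance from G:
G: 0
I: 6  (via G)
H: 15  (via I)
F: 18  (via H)
A: 20  (via H)
D: 21  (via H)
Shortest route: G–I–H–D = 21.

21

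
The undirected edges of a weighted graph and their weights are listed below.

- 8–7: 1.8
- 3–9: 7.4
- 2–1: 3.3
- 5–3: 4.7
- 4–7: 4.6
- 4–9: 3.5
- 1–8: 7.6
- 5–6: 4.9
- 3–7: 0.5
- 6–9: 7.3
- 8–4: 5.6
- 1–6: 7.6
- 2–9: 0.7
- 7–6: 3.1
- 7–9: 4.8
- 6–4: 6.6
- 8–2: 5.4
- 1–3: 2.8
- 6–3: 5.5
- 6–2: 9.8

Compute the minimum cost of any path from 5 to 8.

7

Enumerating some paths:
5 - 6 - 7 - 8: 4.9+3.1+1.8 = 9.8
5 - 3 - 7 - 8: 4.7+0.5+1.8 = 7
5 - 6 - 3 - 7 - 8: 4.9+5.5+0.5+1.8 = 12.7
The minimum is 7 via 5 - 3 - 7 - 8.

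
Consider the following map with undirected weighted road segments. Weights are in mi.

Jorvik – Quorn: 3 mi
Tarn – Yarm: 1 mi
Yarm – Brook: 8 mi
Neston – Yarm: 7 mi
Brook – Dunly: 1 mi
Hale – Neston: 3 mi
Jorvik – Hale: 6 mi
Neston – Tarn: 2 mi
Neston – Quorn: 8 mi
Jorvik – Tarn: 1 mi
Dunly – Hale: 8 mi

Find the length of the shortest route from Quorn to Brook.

Enumerating some paths:
Quorn–Neston–Tarn–Yarm–Brook: 8+2+1+8 = 19
Quorn–Jorvik–Tarn–Neston–Hale–Dunly–Brook: 3+1+2+3+8+1 = 18
Quorn–Jorvik–Tarn–Yarm–Brook: 3+1+1+8 = 13
Quorn–Jorvik–Hale–Dunly–Brook: 3+6+8+1 = 18
Cheapest is Quorn–Jorvik–Tarn–Yarm–Brook at 13 mi.

13 mi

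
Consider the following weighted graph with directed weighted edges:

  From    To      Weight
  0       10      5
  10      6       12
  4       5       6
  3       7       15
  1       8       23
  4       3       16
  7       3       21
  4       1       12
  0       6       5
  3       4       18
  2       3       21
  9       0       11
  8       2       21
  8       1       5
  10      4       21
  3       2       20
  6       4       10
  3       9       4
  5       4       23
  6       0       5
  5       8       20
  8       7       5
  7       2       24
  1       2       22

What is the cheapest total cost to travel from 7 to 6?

41

Candidate routes:
7 → 2 → 3 → 9 → 0 → 6: 24+21+4+11+5 = 65
7 → 3 → 9 → 0 → 6: 21+4+11+5 = 41
7 → 3 → 9 → 0 → 10 → 6: 21+4+11+5+12 = 53
Cheapest is 7 → 3 → 9 → 0 → 6 at 41.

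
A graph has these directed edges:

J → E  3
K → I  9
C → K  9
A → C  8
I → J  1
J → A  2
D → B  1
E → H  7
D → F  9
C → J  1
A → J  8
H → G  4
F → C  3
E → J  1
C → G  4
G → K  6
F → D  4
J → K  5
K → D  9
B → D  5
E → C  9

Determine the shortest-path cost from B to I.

Shortest distances from B:
B: 0
D: 5  (via B)
F: 14  (via D)
C: 17  (via F)
J: 18  (via C)
A: 20  (via J)
E: 21  (via J)
G: 21  (via C)
K: 23  (via J)
H: 28  (via E)
I: 32  (via K)
Shortest route: B–D–F–C–J–K–I = 32.

32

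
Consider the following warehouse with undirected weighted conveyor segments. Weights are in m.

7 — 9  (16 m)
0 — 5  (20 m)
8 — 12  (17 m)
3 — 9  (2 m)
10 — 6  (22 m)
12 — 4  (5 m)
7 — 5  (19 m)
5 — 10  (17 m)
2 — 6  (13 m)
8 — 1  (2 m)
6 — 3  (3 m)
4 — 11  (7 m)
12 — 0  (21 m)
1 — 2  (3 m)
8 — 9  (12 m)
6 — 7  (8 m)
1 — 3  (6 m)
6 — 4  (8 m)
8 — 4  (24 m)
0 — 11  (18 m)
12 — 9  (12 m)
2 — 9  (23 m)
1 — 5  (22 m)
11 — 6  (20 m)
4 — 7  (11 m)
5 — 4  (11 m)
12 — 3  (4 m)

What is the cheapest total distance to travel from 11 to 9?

Shortest distances from 11:
11: 0
4: 7  (via 11)
12: 12  (via 4)
6: 15  (via 4)
3: 16  (via 12)
0: 18  (via 11)
5: 18  (via 4)
7: 18  (via 4)
9: 18  (via 3)
Shortest route: 11–4–12–3–9 = 18 m.

18 m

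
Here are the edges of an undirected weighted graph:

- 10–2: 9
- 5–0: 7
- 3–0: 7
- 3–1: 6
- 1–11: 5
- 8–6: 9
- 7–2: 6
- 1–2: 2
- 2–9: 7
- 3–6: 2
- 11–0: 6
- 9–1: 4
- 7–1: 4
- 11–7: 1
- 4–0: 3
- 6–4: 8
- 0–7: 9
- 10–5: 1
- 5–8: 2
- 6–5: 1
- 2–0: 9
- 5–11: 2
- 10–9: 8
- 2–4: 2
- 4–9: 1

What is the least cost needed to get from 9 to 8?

Enumerating some paths:
9 → 4 → 6 → 5 → 8: 1+8+1+2 = 12
9 → 10 → 5 → 8: 8+1+2 = 11
Cheapest is 9 → 10 → 5 → 8 at 11.

11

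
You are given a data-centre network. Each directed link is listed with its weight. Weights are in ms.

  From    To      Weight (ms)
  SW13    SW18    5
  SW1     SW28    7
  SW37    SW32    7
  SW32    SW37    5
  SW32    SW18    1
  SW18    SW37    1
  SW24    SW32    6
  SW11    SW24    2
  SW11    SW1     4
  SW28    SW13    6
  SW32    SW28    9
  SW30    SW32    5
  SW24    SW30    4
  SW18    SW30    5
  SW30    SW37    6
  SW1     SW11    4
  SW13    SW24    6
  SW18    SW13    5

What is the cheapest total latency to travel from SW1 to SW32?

12 ms

Shortest distances from SW1:
SW1: 0
SW11: 4  (via SW1)
SW24: 6  (via SW11)
SW28: 7  (via SW1)
SW30: 10  (via SW24)
SW32: 12  (via SW24)
Shortest route: SW1–SW11–SW24–SW32 = 12 ms.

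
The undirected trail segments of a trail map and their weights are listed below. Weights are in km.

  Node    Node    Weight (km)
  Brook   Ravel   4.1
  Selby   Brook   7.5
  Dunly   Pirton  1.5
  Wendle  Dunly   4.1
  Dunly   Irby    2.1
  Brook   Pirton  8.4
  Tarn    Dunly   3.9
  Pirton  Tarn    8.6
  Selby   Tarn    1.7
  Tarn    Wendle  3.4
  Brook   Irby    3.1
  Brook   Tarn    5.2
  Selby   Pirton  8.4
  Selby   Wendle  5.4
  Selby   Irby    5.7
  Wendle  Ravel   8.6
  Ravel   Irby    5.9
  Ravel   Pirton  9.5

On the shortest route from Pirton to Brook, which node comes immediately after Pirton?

Dunly

Enumerating some paths:
Pirton → Dunly → Tarn → Brook: 1.5+3.9+5.2 = 10.6
Pirton → Brook: 8.4 = 8.4
Pirton → Dunly → Irby → Brook: 1.5+2.1+3.1 = 6.7
Pirton → Dunly → Irby → Ravel → Brook: 1.5+2.1+5.9+4.1 = 13.6
Cheapest is Pirton → Dunly → Irby → Brook at 6.7 km.
So from Pirton the first move is to Dunly.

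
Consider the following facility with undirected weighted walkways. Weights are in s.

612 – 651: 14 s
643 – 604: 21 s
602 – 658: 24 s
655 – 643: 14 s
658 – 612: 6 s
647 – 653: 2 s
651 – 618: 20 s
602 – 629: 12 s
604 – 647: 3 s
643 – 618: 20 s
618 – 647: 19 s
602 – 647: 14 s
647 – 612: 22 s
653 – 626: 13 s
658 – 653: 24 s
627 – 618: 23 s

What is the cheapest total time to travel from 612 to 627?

Running Dijkstra from 612:
612: 0
658: 6  (via 612)
651: 14  (via 612)
647: 22  (via 612)
653: 24  (via 647)
604: 25  (via 647)
602: 30  (via 658)
618: 34  (via 651)
626: 37  (via 653)
629: 42  (via 602)
643: 46  (via 604)
627: 57  (via 618)
Shortest route: 612–651–618–627 = 57 s.

57 s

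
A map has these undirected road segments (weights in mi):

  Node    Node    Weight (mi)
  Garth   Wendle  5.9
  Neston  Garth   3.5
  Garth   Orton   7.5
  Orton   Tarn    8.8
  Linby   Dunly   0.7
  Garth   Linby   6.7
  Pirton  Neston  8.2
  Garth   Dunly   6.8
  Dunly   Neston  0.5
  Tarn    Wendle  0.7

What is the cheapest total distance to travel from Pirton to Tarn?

Candidate routes:
Pirton - Neston - Garth - Orton - Tarn: 8.2+3.5+7.5+8.8 = 28
Pirton - Neston - Dunly - Garth - Wendle - Tarn: 8.2+0.5+6.8+5.9+0.7 = 22.1
Pirton - Neston - Garth - Wendle - Tarn: 8.2+3.5+5.9+0.7 = 18.3
Pirton - Neston - Dunly - Linby - Garth - Wendle - Tarn: 8.2+0.5+0.7+6.7+5.9+0.7 = 22.7
Cheapest is Pirton - Neston - Garth - Wendle - Tarn at 18.3 mi.

18.3 mi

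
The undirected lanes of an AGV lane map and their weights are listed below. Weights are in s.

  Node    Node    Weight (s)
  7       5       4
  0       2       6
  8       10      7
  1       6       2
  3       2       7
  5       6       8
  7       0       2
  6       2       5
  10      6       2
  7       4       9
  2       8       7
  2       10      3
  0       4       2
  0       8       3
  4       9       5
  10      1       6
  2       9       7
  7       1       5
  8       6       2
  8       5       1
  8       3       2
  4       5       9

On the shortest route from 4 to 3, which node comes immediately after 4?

Candidate routes:
4–0–8–3: 2+3+2 = 7
4–5–8–3: 9+1+2 = 12
4–0–7–5–8–3: 2+2+4+1+2 = 11
The minimum is 7 s via 4–0–8–3.
So from 4 the first move is to 0.

0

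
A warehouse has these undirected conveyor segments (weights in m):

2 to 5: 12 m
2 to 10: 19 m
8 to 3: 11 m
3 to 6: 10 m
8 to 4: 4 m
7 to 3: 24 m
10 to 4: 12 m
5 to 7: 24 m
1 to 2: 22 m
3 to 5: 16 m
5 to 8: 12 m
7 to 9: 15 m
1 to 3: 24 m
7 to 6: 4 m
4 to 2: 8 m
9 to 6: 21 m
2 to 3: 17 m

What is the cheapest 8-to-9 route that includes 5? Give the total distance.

Shortest 8→5: 8–5 = 12
Best 5 to 9: 5–7–9 costing 39
Total via 5: 12 + 39 = 51 m.

51 m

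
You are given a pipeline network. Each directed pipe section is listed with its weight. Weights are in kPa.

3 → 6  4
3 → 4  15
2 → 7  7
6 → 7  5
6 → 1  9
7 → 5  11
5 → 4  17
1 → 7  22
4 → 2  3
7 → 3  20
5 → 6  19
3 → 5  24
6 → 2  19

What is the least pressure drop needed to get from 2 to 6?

31 kPa

Candidate routes:
2 - 7 - 5 - 6: 7+11+19 = 37
2 - 7 - 3 - 5 - 6: 7+20+24+19 = 70
2 - 7 - 3 - 6: 7+20+4 = 31
The minimum is 31 kPa via 2 - 7 - 3 - 6.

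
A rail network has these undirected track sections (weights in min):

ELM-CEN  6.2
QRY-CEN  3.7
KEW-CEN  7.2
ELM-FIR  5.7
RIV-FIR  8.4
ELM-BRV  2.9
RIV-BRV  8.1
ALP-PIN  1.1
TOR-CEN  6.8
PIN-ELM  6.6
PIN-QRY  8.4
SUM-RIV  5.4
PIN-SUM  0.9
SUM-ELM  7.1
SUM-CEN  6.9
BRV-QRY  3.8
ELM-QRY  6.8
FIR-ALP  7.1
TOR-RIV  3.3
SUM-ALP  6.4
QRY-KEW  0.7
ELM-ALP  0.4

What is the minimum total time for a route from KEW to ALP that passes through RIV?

20 min

Best KEW to RIV: KEW → QRY → BRV → RIV costing 12.6
Shortest RIV→ALP: RIV → SUM → PIN → ALP = 7.4
Total via RIV: 12.6 + 7.4 = 20 min.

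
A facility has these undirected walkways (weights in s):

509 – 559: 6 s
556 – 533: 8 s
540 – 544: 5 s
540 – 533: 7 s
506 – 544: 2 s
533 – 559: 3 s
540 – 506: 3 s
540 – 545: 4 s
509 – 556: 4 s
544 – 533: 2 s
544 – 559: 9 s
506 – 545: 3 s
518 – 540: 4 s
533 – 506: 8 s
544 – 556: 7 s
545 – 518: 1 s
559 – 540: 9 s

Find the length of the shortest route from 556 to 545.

Compare a few routes:
556 → 533 → 544 → 506 → 545: 8+2+2+3 = 15
556 → 544 → 506 → 545: 7+2+3 = 12
Cheapest is 556 → 544 → 506 → 545 at 12 s.

12 s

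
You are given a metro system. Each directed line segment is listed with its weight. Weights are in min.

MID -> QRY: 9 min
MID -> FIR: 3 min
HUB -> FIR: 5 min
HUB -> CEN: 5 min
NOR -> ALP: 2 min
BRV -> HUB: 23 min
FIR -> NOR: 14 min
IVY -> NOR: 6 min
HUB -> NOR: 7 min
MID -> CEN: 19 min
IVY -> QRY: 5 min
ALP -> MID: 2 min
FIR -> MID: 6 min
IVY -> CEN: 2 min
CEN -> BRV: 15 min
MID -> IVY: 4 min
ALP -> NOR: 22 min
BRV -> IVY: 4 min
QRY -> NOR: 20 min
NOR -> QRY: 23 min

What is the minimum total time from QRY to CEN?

Settle nodes by increasing distance from QRY:
QRY: 0
NOR: 20  (via QRY)
ALP: 22  (via NOR)
MID: 24  (via ALP)
FIR: 27  (via MID)
IVY: 28  (via MID)
CEN: 30  (via IVY)
Shortest route: QRY–NOR–ALP–MID–IVY–CEN = 30 min.

30 min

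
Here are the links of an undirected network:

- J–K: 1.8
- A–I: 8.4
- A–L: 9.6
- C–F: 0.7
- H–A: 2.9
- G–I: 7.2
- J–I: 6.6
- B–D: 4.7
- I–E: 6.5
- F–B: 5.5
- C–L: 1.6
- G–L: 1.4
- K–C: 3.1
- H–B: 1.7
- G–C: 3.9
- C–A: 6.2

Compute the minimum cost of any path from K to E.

14.9

Compare a few routes:
K–C–L–G–I–E: 3.1+1.6+1.4+7.2+6.5 = 19.8
K–J–I–E: 1.8+6.6+6.5 = 14.9
K–C–G–I–E: 3.1+3.9+7.2+6.5 = 20.7
The minimum is 14.9 via K–J–I–E.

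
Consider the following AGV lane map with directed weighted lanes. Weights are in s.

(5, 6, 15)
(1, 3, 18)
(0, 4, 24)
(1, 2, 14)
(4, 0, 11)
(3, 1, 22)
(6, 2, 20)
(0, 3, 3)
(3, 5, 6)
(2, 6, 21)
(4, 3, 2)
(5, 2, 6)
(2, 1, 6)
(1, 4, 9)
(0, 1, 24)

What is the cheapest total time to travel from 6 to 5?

Compare a few routes:
6 → 2 → 1 → 3 → 5: 20+6+18+6 = 50
6 → 2 → 1 → 4 → 3 → 5: 20+6+9+2+6 = 43
6 → 2 → 1 → 4 → 0 → 3 → 5: 20+6+9+11+3+6 = 55
Cheapest is 6 → 2 → 1 → 4 → 3 → 5 at 43 s.

43 s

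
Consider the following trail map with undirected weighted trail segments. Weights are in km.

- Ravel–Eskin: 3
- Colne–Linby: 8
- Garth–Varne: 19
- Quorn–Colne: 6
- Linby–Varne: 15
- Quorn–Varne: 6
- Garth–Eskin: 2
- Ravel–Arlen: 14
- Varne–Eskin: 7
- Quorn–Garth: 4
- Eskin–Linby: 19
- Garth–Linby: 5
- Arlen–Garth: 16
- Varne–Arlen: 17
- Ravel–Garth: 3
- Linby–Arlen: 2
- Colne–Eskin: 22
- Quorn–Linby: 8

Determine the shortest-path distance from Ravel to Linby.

Compare a few routes:
Ravel–Eskin–Garth–Linby: 3+2+5 = 10
Ravel–Garth–Quorn–Linby: 3+4+8 = 15
Ravel–Garth–Linby: 3+5 = 8
Ravel–Arlen–Linby: 14+2 = 16
The minimum is 8 km via Ravel–Garth–Linby.

8 km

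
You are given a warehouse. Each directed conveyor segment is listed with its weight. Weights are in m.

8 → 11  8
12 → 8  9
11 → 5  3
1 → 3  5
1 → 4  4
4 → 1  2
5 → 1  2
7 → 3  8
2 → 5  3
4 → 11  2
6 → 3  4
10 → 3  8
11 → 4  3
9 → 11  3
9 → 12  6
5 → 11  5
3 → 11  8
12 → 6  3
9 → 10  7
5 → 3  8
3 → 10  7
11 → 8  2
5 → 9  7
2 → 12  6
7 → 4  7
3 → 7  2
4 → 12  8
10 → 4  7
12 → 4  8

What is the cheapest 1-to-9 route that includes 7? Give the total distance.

Best 1 to 7: 1 → 3 → 7 costing 7
Best 7 to 9: 7 → 4 → 11 → 5 → 9 costing 19
Total via 7: 7 + 19 = 26 m.

26 m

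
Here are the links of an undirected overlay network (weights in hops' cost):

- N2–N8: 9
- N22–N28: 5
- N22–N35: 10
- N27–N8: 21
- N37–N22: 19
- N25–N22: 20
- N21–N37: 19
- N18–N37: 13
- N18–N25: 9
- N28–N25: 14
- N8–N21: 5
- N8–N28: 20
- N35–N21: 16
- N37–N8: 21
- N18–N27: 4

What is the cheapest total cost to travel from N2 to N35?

Compare a few routes:
N2 → N8 → N28 → N22 → N35: 9+20+5+10 = 44
N2 → N8 → N21 → N35: 9+5+16 = 30
Cheapest is N2 → N8 → N21 → N35 at 30 hops' cost.

30 hops' cost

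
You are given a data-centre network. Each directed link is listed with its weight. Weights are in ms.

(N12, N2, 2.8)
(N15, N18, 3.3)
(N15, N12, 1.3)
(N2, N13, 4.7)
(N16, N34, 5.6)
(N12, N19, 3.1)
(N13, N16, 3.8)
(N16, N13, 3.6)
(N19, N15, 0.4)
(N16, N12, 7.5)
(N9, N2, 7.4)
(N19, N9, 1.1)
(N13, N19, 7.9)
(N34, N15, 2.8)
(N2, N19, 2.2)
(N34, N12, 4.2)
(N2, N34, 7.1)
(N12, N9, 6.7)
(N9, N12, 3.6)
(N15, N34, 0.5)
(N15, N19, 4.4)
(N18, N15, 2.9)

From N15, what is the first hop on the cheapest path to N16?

Compare a few routes:
N15 - N34 - N12 - N2 - N13 - N16: 0.5+4.2+2.8+4.7+3.8 = 16
N15 - N12 - N2 - N13 - N16: 1.3+2.8+4.7+3.8 = 12.6
Cheapest is N15 - N12 - N2 - N13 - N16 at 12.6 ms.
So from N15 the first move is to N12.

N12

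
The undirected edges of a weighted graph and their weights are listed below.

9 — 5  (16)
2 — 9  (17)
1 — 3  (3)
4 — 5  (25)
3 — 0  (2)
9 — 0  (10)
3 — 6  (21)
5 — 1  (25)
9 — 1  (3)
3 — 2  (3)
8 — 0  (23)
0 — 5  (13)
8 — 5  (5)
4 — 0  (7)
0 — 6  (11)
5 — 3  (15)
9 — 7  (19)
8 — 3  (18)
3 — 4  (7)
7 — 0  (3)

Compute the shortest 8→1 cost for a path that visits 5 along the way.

Shortest 8→5: 8–5 = 5
Shortest 5→1: 5–3–1 = 18
Total via 5: 5 + 18 = 23.

23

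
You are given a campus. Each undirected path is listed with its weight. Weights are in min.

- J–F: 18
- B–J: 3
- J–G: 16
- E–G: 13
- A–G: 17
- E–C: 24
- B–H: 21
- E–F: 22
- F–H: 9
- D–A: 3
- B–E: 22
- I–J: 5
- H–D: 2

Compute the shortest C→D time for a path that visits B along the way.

Shortest C→B: C–E–B = 46
Best B to D: B–H–D costing 23
Total via B: 46 + 23 = 69 min.

69 min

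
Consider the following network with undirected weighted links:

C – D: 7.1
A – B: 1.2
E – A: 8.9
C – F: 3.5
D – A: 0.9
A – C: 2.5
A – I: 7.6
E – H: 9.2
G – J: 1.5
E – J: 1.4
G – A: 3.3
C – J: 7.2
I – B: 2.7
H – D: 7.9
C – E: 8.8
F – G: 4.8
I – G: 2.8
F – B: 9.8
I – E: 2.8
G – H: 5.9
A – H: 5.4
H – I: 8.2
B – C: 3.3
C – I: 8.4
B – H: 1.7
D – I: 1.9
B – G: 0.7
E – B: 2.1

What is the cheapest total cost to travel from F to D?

Running Dijkstra from F:
F: 0
C: 3.5  (via F)
G: 4.8  (via F)
B: 5.5  (via G)
A: 6  (via C)
J: 6.3  (via G)
D: 6.9  (via A)
Shortest route: F–C–A–D = 6.9.

6.9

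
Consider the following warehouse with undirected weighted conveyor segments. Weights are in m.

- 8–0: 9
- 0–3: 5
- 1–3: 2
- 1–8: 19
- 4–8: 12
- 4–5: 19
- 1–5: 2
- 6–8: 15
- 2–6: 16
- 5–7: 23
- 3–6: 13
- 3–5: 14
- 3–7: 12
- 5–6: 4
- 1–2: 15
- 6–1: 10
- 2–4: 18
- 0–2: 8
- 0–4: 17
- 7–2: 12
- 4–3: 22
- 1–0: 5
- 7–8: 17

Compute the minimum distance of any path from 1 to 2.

Settle nodes by increasing distance from 1:
1: 0
3: 2  (via 1)
5: 2  (via 1)
0: 5  (via 1)
6: 6  (via 5)
2: 13  (via 0)
Shortest route: 1–0–2 = 13 m.

13 m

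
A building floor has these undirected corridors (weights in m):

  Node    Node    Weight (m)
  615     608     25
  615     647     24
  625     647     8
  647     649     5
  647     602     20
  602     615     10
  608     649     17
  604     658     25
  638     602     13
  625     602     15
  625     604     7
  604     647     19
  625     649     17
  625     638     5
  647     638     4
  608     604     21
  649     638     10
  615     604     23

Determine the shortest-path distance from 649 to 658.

45 m

Running Dijkstra from 649:
649: 0
647: 5  (via 649)
638: 9  (via 647)
625: 13  (via 647)
608: 17  (via 649)
604: 20  (via 625)
602: 22  (via 638)
615: 29  (via 647)
658: 45  (via 604)
Shortest route: 649–647–625–604–658 = 45 m.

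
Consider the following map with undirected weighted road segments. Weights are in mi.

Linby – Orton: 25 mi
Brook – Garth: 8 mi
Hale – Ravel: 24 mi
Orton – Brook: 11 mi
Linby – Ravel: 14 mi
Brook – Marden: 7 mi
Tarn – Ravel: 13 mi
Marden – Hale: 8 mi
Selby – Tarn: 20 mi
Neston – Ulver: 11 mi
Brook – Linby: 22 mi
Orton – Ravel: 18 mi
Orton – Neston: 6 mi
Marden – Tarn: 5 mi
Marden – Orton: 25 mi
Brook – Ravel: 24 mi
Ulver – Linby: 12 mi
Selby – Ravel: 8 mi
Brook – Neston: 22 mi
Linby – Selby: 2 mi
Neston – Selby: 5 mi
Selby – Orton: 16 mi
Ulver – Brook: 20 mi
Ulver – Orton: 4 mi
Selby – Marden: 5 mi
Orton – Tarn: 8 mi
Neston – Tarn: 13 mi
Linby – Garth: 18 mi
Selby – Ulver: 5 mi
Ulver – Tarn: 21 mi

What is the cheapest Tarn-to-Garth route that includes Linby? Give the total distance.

Best Tarn to Linby: Tarn → Marden → Selby → Linby costing 12
Shortest Linby→Garth: Linby → Garth = 18
Total via Linby: 12 + 18 = 30 mi.

30 mi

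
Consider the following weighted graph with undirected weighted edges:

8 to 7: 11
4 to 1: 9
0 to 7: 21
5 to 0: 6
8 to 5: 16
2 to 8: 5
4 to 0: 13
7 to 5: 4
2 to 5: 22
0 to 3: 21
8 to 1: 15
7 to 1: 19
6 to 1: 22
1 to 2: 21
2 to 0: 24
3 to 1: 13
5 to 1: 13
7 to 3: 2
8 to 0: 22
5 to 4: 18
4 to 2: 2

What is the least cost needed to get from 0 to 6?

Running Dijkstra from 0:
0: 0
5: 6  (via 0)
7: 10  (via 5)
3: 12  (via 7)
4: 13  (via 0)
2: 15  (via 4)
1: 19  (via 5)
8: 20  (via 2)
6: 41  (via 1)
Shortest route: 0 → 5 → 1 → 6 = 41.

41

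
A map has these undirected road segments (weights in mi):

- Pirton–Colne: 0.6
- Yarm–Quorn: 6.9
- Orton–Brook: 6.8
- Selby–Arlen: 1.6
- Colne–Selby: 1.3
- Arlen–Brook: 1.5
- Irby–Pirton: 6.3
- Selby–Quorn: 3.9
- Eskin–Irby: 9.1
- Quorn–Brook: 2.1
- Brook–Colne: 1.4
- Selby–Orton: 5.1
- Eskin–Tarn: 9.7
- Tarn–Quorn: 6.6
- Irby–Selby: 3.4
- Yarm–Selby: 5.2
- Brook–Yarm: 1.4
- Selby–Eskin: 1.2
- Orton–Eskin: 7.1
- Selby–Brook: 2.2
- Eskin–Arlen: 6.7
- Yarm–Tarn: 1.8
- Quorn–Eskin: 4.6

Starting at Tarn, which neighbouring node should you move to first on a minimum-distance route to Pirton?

Yarm

Candidate routes:
Tarn → Yarm → Brook → Colne → Pirton: 1.8+1.4+1.4+0.6 = 5.2
Tarn → Yarm → Brook → Selby → Colne → Pirton: 1.8+1.4+2.2+1.3+0.6 = 7.3
Tarn → Yarm → Brook → Arlen → Selby → Colne → Pirton: 1.8+1.4+1.5+1.6+1.3+0.6 = 8.2
Cheapest is Tarn → Yarm → Brook → Colne → Pirton at 5.2 mi.
So from Tarn the first move is to Yarm.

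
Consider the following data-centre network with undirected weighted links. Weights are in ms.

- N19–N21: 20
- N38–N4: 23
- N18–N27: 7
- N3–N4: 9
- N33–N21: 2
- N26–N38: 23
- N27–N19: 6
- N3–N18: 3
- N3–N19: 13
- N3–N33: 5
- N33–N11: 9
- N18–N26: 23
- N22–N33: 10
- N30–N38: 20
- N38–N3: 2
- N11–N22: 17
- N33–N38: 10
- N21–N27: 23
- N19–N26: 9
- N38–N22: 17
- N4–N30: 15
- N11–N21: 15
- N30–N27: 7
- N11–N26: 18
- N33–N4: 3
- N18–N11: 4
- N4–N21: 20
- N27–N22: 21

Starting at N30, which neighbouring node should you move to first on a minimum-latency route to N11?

N27

Candidate routes:
N30 → N4 → N33 → N11: 15+3+9 = 27
N30 → N27 → N18 → N11: 7+7+4 = 18
The minimum is 18 ms via N30 → N27 → N18 → N11.
So from N30 the first move is to N27.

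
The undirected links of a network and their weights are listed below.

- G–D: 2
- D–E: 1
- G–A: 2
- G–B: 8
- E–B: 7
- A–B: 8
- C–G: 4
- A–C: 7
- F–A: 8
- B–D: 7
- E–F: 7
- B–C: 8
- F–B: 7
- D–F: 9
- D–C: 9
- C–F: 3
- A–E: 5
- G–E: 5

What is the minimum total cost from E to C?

7

Shortest distances from E:
E: 0
D: 1  (via E)
G: 3  (via D)
A: 5  (via E)
B: 7  (via E)
C: 7  (via G)
Shortest route: E–D–G–C = 7.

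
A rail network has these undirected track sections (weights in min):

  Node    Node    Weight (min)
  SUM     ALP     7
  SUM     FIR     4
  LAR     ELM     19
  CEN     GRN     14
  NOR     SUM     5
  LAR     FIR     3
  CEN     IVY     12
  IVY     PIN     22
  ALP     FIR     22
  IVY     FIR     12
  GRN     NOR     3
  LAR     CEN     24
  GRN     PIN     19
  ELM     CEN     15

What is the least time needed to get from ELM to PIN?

Running Dijkstra from ELM:
ELM: 0
CEN: 15  (via ELM)
LAR: 19  (via ELM)
FIR: 22  (via LAR)
SUM: 26  (via FIR)
IVY: 27  (via CEN)
GRN: 29  (via CEN)
NOR: 31  (via SUM)
ALP: 33  (via SUM)
PIN: 48  (via GRN)
Shortest route: ELM–CEN–GRN–PIN = 48 min.

48 min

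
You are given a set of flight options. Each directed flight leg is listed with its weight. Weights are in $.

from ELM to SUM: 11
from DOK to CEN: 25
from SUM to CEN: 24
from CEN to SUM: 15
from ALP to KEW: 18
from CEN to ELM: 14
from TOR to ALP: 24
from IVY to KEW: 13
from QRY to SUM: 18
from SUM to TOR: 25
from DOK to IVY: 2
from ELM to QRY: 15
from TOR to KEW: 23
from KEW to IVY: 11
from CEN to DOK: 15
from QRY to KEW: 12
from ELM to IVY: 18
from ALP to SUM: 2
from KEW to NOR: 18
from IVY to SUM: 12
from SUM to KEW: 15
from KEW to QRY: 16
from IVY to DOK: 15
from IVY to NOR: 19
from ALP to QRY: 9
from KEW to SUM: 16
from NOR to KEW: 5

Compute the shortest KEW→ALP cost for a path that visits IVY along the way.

Shortest KEW→IVY: KEW → IVY = 11
Best IVY to ALP: IVY → SUM → TOR → ALP costing 61
Total via IVY: 11 + 61 = $72.

$72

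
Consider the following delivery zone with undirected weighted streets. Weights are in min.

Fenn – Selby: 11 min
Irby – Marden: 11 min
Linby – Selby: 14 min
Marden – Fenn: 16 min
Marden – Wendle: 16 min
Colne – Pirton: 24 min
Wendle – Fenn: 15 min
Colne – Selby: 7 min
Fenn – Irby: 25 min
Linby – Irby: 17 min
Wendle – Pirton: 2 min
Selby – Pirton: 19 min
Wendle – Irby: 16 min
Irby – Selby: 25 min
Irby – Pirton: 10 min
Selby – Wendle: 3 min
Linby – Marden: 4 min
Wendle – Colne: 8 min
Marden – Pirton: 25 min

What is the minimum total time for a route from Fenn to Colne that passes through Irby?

Best Fenn to Irby: Fenn–Irby costing 25
Shortest Irby→Colne: Irby–Pirton–Wendle–Colne = 20
Total via Irby: 25 + 20 = 45 min.

45 min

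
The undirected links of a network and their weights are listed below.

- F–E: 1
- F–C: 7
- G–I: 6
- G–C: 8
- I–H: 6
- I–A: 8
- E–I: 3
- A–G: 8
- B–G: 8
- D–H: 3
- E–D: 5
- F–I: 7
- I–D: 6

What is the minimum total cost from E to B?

17

Shortest distances from E:
E: 0
F: 1  (via E)
I: 3  (via E)
D: 5  (via E)
C: 8  (via F)
H: 8  (via D)
G: 9  (via I)
A: 11  (via I)
B: 17  (via G)
Shortest route: E–I–G–B = 17.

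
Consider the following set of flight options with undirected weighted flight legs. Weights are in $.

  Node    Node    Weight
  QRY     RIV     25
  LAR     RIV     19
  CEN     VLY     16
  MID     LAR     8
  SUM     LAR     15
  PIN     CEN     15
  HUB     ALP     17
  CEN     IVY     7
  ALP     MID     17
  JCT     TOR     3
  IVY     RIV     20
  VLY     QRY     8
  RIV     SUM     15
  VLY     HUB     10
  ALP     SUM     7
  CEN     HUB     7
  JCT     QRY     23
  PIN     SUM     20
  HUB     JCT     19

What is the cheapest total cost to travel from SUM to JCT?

$43

Shortest distances from SUM:
SUM: 0
ALP: 7  (via SUM)
RIV: 15  (via SUM)
LAR: 15  (via SUM)
PIN: 20  (via SUM)
MID: 23  (via LAR)
HUB: 24  (via ALP)
CEN: 31  (via HUB)
VLY: 34  (via HUB)
IVY: 35  (via RIV)
QRY: 40  (via RIV)
JCT: 43  (via HUB)
Shortest route: SUM → ALP → HUB → JCT = $43.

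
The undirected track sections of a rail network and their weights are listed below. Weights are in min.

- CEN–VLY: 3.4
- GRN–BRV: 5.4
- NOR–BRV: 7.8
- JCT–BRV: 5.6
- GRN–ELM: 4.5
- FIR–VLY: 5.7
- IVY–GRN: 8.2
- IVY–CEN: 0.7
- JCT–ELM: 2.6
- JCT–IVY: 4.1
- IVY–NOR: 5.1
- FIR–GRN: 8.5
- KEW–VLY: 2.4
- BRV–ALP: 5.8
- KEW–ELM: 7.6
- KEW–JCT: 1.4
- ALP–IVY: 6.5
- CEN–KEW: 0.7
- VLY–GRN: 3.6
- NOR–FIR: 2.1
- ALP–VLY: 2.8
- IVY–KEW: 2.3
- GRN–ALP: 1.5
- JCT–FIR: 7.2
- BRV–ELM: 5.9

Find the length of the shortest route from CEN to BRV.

7.7 min

Candidate routes:
CEN–KEW–JCT–ELM–BRV: 0.7+1.4+2.6+5.9 = 10.6
CEN–KEW–JCT–BRV: 0.7+1.4+5.6 = 7.7
CEN–IVY–KEW–JCT–BRV: 0.7+2.3+1.4+5.6 = 10
CEN–IVY–JCT–BRV: 0.7+4.1+5.6 = 10.4
The minimum is 7.7 min via CEN–KEW–JCT–BRV.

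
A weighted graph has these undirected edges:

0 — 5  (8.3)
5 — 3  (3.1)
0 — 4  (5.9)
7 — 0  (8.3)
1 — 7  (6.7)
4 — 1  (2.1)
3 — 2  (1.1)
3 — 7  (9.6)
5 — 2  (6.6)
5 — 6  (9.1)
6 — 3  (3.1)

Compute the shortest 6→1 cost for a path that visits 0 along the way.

22.5

Shortest 6→0: 6 → 3 → 5 → 0 = 14.5
Shortest 0→1: 0 → 4 → 1 = 8
Total via 0: 14.5 + 8 = 22.5.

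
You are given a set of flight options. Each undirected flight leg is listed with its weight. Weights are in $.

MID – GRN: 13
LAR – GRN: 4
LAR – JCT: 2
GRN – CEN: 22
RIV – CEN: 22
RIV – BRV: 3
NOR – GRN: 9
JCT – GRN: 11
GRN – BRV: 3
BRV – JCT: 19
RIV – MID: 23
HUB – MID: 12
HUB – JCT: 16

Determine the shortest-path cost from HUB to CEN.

Shortest distances from HUB:
HUB: 0
MID: 12  (via HUB)
JCT: 16  (via HUB)
LAR: 18  (via JCT)
GRN: 22  (via LAR)
BRV: 25  (via GRN)
RIV: 28  (via BRV)
NOR: 31  (via GRN)
CEN: 44  (via GRN)
Shortest route: HUB → JCT → LAR → GRN → CEN = $44.

$44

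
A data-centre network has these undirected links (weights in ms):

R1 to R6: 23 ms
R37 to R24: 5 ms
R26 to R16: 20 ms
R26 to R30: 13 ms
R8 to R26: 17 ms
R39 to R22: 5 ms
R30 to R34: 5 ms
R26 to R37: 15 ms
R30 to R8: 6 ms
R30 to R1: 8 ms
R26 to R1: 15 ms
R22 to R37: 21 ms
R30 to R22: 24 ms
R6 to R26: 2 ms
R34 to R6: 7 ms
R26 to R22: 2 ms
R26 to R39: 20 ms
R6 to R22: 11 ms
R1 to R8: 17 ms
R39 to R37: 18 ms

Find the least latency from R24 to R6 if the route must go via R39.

Shortest R24→R39: R24 → R37 → R39 = 23
Best R39 to R6: R39 → R22 → R26 → R6 costing 9
Total via R39: 23 + 9 = 32 ms.

32 ms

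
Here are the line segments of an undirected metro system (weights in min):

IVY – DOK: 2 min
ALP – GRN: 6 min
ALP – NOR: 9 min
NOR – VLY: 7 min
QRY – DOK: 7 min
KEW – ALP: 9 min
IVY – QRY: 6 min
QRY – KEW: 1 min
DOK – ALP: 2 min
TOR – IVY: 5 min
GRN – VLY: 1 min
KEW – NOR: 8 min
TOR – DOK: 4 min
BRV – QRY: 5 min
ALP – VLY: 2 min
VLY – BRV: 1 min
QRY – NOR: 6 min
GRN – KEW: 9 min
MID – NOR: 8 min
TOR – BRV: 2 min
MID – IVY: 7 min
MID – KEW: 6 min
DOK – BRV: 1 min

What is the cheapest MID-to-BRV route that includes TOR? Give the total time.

Best MID to TOR: MID → IVY → TOR costing 12
Shortest TOR→BRV: TOR → BRV = 2
Total via TOR: 12 + 2 = 14 min.

14 min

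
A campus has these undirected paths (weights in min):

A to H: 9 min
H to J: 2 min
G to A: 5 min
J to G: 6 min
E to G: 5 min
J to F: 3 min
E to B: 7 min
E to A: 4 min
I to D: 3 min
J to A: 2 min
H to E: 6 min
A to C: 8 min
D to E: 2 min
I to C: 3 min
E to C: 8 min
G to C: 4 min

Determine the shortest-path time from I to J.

Running Dijkstra from I:
I: 0
C: 3  (via I)
D: 3  (via I)
E: 5  (via D)
G: 7  (via C)
A: 9  (via E)
H: 11  (via E)
J: 11  (via A)
Shortest route: I → D → E → A → J = 11 min.

11 min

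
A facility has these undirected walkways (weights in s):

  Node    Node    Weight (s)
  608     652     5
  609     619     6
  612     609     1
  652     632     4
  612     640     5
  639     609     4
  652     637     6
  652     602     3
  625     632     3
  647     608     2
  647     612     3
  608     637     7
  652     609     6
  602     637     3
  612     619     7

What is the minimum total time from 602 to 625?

10 s

Enumerating some paths:
602–652–632–625: 3+4+3 = 10
602–637–652–632–625: 3+6+4+3 = 16
Cheapest is 602–652–632–625 at 10 s.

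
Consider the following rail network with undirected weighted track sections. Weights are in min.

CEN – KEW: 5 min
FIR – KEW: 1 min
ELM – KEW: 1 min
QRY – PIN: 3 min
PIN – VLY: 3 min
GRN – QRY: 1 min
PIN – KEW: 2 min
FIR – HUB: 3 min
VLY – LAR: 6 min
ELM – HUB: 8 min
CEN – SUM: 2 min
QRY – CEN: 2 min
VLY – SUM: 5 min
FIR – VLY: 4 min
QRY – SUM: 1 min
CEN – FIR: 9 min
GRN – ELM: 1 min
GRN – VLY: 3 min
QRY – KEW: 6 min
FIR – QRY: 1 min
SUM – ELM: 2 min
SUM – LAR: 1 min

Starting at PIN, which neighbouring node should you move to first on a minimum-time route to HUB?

KEW

Candidate routes:
PIN - VLY - FIR - HUB: 3+4+3 = 10
PIN - QRY - FIR - HUB: 3+1+3 = 7
PIN - KEW - FIR - HUB: 2+1+3 = 6
PIN - KEW - ELM - GRN - QRY - FIR - HUB: 2+1+1+1+1+3 = 9
The minimum is 6 min via PIN - KEW - FIR - HUB.
So from PIN the first move is to KEW.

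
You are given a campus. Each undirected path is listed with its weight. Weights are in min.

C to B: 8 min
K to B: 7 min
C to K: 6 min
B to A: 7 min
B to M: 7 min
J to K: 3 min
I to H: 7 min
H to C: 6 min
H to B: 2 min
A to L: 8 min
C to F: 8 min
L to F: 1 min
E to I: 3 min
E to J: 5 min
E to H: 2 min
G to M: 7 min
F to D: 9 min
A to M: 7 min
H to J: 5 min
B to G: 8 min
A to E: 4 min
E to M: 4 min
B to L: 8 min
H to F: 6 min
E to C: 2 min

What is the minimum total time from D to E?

Running Dijkstra from D:
D: 0
F: 9  (via D)
L: 10  (via F)
H: 15  (via F)
B: 17  (via H)
C: 17  (via F)
E: 17  (via H)
Shortest route: D → F → H → E = 17 min.

17 min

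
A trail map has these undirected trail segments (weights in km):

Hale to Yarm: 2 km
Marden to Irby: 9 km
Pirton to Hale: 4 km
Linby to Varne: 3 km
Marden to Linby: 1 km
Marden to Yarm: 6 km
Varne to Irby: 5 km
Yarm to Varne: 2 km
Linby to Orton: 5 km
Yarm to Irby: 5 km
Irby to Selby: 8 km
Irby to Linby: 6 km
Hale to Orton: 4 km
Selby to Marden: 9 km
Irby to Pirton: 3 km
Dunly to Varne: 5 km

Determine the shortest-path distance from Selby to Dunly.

Enumerating some paths:
Selby → Irby → Yarm → Varne → Dunly: 8+5+2+5 = 20
Selby → Marden → Yarm → Varne → Dunly: 9+6+2+5 = 22
Selby → Irby → Linby → Varne → Dunly: 8+6+3+5 = 22
Selby → Irby → Varne → Dunly: 8+5+5 = 18
The minimum is 18 km via Selby → Irby → Varne → Dunly.

18 km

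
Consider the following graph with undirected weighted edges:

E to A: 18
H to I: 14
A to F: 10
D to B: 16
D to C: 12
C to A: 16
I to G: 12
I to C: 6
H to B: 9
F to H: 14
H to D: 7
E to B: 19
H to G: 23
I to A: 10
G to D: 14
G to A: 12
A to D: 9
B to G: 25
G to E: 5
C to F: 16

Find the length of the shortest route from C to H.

19

Compare a few routes:
C → D → H: 12+7 = 19
C → I → H: 6+14 = 20
The minimum is 19 via C → D → H.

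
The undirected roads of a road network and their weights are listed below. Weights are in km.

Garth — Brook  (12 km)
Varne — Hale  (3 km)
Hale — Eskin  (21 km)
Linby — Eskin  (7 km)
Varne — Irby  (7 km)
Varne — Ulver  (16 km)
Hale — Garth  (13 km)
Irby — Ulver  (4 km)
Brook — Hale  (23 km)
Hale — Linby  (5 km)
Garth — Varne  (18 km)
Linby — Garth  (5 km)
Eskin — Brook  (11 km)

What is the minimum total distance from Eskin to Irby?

22 km

Shortest distances from Eskin:
Eskin: 0
Linby: 7  (via Eskin)
Brook: 11  (via Eskin)
Hale: 12  (via Linby)
Garth: 12  (via Linby)
Varne: 15  (via Hale)
Irby: 22  (via Varne)
Shortest route: Eskin → Linby → Hale → Varne → Irby = 22 km.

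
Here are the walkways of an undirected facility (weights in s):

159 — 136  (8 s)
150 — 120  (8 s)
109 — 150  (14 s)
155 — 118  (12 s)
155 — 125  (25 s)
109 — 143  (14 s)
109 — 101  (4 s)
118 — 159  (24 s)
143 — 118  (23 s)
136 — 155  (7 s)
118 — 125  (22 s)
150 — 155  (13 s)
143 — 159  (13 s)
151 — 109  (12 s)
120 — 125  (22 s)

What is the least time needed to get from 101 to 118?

Settle nodes by increasing distance from 101:
101: 0
109: 4  (via 101)
151: 16  (via 109)
150: 18  (via 109)
143: 18  (via 109)
120: 26  (via 150)
159: 31  (via 143)
155: 31  (via 150)
136: 38  (via 155)
118: 41  (via 143)
Shortest route: 101 → 109 → 143 → 118 = 41 s.

41 s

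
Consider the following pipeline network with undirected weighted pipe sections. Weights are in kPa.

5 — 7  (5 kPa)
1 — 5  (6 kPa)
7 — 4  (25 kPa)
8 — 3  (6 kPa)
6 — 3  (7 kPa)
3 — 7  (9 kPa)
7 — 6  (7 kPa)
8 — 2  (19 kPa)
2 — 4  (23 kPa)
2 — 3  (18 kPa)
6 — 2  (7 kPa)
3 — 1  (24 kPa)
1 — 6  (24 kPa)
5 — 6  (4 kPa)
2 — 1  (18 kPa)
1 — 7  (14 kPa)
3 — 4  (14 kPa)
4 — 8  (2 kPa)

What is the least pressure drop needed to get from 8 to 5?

17 kPa

Shortest distances from 8:
8: 0
4: 2  (via 8)
3: 6  (via 8)
6: 13  (via 3)
7: 15  (via 3)
5: 17  (via 6)
Shortest route: 8 → 3 → 6 → 5 = 17 kPa.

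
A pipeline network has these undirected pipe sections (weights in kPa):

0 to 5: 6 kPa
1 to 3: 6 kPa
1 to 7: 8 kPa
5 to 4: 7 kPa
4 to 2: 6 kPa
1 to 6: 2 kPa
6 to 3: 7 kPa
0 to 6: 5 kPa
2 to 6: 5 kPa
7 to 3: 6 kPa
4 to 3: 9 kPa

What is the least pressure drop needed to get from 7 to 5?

21 kPa

Candidate routes:
7–3–4–5: 6+9+7 = 22
7–1–6–0–5: 8+2+5+6 = 21
Cheapest is 7–1–6–0–5 at 21 kPa.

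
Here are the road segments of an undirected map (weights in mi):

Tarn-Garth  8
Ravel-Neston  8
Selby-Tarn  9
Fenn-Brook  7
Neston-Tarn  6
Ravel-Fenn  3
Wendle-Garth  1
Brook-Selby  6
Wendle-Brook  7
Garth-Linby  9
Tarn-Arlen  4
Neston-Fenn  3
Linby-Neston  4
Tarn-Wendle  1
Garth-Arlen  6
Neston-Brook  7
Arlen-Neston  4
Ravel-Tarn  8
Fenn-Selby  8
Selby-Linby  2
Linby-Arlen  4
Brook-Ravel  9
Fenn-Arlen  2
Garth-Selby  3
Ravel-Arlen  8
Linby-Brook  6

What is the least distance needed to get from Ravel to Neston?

Compare a few routes:
Ravel - Neston: 8 = 8
Ravel - Fenn - Neston: 3+3 = 6
Ravel - Fenn - Arlen - Neston: 3+2+4 = 9
Cheapest is Ravel - Fenn - Neston at 6 mi.

6 mi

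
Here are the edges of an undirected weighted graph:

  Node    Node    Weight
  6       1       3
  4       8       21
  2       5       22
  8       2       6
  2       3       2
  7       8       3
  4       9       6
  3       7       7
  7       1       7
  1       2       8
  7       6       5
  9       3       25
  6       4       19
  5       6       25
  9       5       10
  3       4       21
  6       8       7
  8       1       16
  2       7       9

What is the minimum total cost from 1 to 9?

28

Enumerating some paths:
1 → 2 → 3 → 9: 8+2+25 = 35
1 → 6 → 4 → 9: 3+19+6 = 28
Cheapest is 1 → 6 → 4 → 9 at 28.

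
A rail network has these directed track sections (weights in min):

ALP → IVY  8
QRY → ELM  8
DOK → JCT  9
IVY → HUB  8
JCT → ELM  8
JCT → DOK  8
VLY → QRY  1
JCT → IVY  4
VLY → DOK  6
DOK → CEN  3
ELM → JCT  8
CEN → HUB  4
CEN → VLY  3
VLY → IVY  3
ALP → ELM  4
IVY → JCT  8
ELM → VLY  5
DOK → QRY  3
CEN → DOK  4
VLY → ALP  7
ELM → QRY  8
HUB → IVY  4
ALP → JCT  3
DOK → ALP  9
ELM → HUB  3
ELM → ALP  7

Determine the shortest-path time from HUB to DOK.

Candidate routes:
HUB → IVY → JCT → DOK: 4+8+8 = 20
HUB → IVY → JCT → ELM → VLY → DOK: 4+8+8+5+6 = 31
The minimum is 20 min via HUB → IVY → JCT → DOK.

20 min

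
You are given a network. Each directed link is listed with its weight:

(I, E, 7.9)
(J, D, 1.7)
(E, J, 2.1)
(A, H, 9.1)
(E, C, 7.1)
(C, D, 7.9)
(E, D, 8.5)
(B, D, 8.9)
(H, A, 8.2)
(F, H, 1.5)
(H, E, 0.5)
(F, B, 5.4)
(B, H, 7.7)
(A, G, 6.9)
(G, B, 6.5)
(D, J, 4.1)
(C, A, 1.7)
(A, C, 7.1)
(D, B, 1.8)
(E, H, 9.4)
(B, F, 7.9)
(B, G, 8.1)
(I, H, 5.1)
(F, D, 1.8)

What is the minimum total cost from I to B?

Candidate routes:
I - E - J - D - B: 7.9+2.1+1.7+1.8 = 13.5
I - H - E - D - B: 5.1+0.5+8.5+1.8 = 15.9
I - H - E - J - D - B: 5.1+0.5+2.1+1.7+1.8 = 11.2
Cheapest is I - H - E - J - D - B at 11.2.

11.2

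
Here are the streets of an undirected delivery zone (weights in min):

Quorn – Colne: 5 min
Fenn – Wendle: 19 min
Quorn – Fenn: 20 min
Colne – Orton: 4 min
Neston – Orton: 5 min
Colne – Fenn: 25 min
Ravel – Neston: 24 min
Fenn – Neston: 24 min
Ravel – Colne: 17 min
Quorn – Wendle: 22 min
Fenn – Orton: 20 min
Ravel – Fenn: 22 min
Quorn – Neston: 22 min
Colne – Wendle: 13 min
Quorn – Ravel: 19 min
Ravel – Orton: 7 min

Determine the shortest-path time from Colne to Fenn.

24 min

Shortest distances from Colne:
Colne: 0
Orton: 4  (via Colne)
Quorn: 5  (via Colne)
Neston: 9  (via Orton)
Ravel: 11  (via Orton)
Wendle: 13  (via Colne)
Fenn: 24  (via Orton)
Shortest route: Colne–Orton–Fenn = 24 min.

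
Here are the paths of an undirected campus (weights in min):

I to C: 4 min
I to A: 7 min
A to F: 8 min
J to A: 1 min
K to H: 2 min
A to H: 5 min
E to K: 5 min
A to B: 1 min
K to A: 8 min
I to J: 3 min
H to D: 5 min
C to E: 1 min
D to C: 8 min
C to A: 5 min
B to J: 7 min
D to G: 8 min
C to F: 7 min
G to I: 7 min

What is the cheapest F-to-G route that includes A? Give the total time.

Shortest F→A: F → A = 8
Shortest A→G: A → J → I → G = 11
Total via A: 8 + 11 = 19 min.

19 min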